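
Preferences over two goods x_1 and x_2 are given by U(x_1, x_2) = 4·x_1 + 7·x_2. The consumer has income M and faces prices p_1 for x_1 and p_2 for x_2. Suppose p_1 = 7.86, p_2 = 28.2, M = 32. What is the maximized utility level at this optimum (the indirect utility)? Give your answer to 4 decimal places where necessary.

Perfect substitutes: compare marginal utility per dollar. 4/p_1 vs 7/p_2 → 0.5089 vs 0.2482.
x_1 gives more utility per dollar, so spend all income on x_1: x_1* = M/p_1, x_2* = 0.
Numerically: x_1* = 4.0712, x_2* = 0.
Utility at the optimum: U(4.0712, 0) = 16.285.

V = 16.285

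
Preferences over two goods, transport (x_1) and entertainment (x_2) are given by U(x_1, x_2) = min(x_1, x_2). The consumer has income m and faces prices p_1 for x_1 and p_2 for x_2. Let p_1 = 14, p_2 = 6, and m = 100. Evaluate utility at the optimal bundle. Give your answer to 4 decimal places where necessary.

Demand: x_1*(p_1,p_2,m) = m/(p_1 + p_2), x_2* = m/(p_1 + p_2).
Here 14 + 6 = 20, giving x_1* = 5 and x_2* = 5.
Utility at the optimum: U(5, 5) = 5.

V = 5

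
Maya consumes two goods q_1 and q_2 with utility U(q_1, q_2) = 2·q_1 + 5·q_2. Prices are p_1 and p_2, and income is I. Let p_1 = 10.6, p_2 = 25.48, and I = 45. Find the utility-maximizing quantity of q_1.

q_1* = 0

Numerically: q_1* = 0, q_2* = 1.7661.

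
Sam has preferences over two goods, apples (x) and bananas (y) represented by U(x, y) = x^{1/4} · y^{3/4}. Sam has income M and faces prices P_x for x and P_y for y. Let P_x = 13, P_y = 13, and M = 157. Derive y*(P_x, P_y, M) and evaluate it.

MU_x/MU_y = (0.25·y)/(0.75·x); tangency sets this equal to P_x/P_y.
So 0.25·P_y·y = 0.75·P_x·x; combined with the budget, a share 0.25 of income goes to x.
Demand: x*(P_x,P_y,M) = 0.25·M/P_x and y* = 0.75·M/P_y.
At P_x=13, P_y=13, M=157: y* = 0.75·157/13 = 9.0577.

y* = 9.0577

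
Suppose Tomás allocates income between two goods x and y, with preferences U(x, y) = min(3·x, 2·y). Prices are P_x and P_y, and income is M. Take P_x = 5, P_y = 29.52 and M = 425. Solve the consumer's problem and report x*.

x* = 8.6242

Leontief preferences: the optimum is at the kink where x/2 = y/3, i.e. y = (3/2)·x.
Budget: P_x·x + P_y·(3/2)·x = M, so (2·P_x + 3·P_y)·x = 2·M.
Demand: x*(P_x,P_y,M) = 2·M/(2·P_x + 3·P_y), y* = 3·M/(2·P_x + 3·P_y).
Here 2·5 + 3·29.52 = 98.56, giving x* = 8.6242.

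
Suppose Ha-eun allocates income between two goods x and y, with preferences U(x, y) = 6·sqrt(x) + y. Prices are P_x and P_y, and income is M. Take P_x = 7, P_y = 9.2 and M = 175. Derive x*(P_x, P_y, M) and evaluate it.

x* = 15.5461

Set MRS = P_x/P_y: 3·x^(−1/2) = P_x/P_y.
Thus x* = (3·P_y/P_x)² — independent of M — with the rest of income spent on y.
Plugging in: x* = (3·9.2/7)² = 15.5461.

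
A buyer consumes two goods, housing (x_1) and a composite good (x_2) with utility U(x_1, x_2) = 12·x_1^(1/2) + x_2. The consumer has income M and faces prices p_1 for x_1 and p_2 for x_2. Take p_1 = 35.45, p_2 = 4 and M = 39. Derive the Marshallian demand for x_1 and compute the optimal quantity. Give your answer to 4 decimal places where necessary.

x_1* = 0.4583

Set MRS = p_1/p_2: 6·x_1^(−1/2) = p_1/p_2.
Solve: √x_1 = 6·p_2/p_1, so x_1*(p_1,p_2) = (6·p_2/p_1)², and x_2* = (M − p_1·x_1*)/p_2.
Plugging in: x_1* = (6·4/35.45)² = 0.4583.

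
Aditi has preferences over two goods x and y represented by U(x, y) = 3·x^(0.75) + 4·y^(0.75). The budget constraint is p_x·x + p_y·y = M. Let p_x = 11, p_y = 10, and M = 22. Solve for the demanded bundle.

x* = 0.3841, y* = 1.7775

MU_x ∝ 3·x^(-0.25), MU_y ∝ 4·y^(-0.25), so MRS = (3/4)·(y/x)^(0.25) = p_x/p_y.
Hence y/x = ((4/3)·p_x/p_y)^(1/(0.25)), i.e. raised to the 4 power.
Substitute y = (y/x)·x into the budget: x* = M/(p_x + p_y·(y/x)).
Numerically y/x = 4.627279, so x* = 22/(11 + 10·4.627279) = 0.3841 and y* = 4.627279·0.3841 = 1.7775.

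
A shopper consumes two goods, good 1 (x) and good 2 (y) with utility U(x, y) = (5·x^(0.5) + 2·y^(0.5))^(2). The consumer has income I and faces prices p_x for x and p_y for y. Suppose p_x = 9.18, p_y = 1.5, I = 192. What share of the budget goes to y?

share on y = 0.4947

From the CES first-order condition, (5/2)·(y/x)^(0.5) = p_x/p_y.
Hence y/x = ((2/5)·p_x/p_y)^(1/(0.5)), i.e. raised to the 2 power.
Substitute y = (y/x)·x into the budget: x* = I/(p_x + p_y·(y/x)).
Numerically y/x = 5.992704, so x* = 192/(9.18 + 1.5·5.992704) = 10.5674 and y* = 5.992704·10.5674 = 63.3274.
Expenditure on y: 1.5·63.3274 = 94.9911; share = 0.4947.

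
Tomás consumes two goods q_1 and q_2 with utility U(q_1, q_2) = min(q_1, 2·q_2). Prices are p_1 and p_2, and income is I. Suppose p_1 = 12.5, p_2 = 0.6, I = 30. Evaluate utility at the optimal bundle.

With perfect complements, no substitution: consume in ratio q_1:q_2 = 2:1.
Budget: p_1·q_1 + p_2·(1/2)·q_1 = I, so (2·p_1 + p_2)·q_1 = 2·I.
Demand: q_1*(p_1,p_2,I) = 2·I/(2·p_1 + p_2), q_2* = I/(2·p_1 + p_2).
Here 2·12.5 + 0.6 = 25.6, giving q_1* = 2.3438 and q_2* = 1.1719.
Utility at the optimum: U(2.3438, 1.1719) = 2.3438.

V = 2.3438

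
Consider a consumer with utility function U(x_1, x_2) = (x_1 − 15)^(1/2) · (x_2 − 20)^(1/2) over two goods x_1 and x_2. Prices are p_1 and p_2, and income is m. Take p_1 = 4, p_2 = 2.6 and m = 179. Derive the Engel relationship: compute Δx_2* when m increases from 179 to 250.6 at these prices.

This is Cobb-Douglas in (x_1−15, x_2−20): tangency gives 0.5·p_2·(x_2−20) = 0.5·p_1·(x_1−15).
Substituting into the budget: x_1* = 15 + 0.5·(m − 15·p_1 − 20·p_2)/p_1, and x_2* = 20 + 0.5·(…)/p_2.
Discretionary income = 179 − 15·4 − 20·2.6 = 67; x_2* = 20 + 0.5·67/2.6 = 32.8846.
At m' = 250.6: x_2* = 46.6538. Change: 46.6538 − 32.8846 = 13.7692.

Δx_2* = 13.7692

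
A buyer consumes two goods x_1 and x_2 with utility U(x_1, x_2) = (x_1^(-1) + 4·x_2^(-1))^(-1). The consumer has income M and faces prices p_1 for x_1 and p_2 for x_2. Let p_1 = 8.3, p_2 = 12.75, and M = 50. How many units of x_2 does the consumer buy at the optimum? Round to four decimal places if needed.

x_2* = 2.7943

From the CES first-order condition, (1/4)·(x_2/x_1)^(2) = p_1/p_2.
Solve for the ratio: x_2/x_1 = [4·p_1/p_2]^(0.5).
With the ratio pinned down, the budget gives x_1* = M/(p_1 + p_2·(x_2/x_1)) and x_2* = (x_2/x_1)·x_1*.
Numerically x_2/x_1 = 1.613667, so x_1* = 50/(8.3 + 12.75·1.613667) = 1.7316 and x_2* = 1.613667·1.7316 = 2.7943.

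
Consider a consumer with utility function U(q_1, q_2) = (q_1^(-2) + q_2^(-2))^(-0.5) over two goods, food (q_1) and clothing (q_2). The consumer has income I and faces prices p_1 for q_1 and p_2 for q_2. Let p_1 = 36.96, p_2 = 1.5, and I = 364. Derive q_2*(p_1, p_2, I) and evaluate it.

With the ratio pinned down, the budget gives q_1* = I/(p_1 + p_2·(q_2/q_1)) and q_2* = (q_2/q_1)·q_1*.
Numerically q_2/q_1 = 2.909915, so q_1* = 364/(36.96 + 1.5·2.909915) = 8.8083 and q_2* = 2.909915·8.8083 = 25.6313.

q_2* = 25.6313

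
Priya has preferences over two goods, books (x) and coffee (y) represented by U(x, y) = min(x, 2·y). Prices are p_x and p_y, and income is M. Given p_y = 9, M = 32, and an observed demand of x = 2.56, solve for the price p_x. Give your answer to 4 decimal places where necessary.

With perfect complements, no substitution: consume in ratio x:y = 2:1.
Budget: p_x·x + p_y·(1/2)·x = M, so (2·p_x + p_y)·x = 2·M.
Demand: x*(p_x,p_y,M) = 2·M/(2·p_x + p_y), y* = M/(2·p_x + p_y).
Set x* = 2.56 in the demand function and solve for p_x: p_x = 8.

p_x = 8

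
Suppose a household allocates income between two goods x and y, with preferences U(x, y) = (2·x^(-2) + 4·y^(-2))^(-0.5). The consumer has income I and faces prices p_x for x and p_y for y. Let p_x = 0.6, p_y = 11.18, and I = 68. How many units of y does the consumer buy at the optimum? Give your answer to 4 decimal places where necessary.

y* = 5.4651

From the CES first-order condition, (1/2)·(y/x)^(3) = p_x/p_y.
Hence y/x = (2·p_x/p_y)^(1/(3)), i.e. raised to the 1/3 power.
Substitute y = (y/x)·x into the budget: x* = I/(p_x + p_y·(y/x)).
Numerically y/x = 0.47524, so x* = 68/(0.6 + 11.18·0.47524) = 11.4997 and y* = 0.47524·11.4997 = 5.4651.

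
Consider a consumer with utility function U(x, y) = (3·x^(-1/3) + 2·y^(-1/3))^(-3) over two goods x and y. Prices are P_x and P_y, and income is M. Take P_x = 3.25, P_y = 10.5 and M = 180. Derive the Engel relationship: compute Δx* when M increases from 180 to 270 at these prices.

Δx* = 13.9217

MU_x ∝ 3·x^(-4/3), MU_y ∝ 2·y^(-4/3), so MRS = (3/2)·(y/x)^(4/3) = P_x/P_y.
Hence y/x = ((2/3)·P_x/P_y)^(1/(4/3)), i.e. raised to the 0.75 power.
With the ratio pinned down, the budget gives x* = M/(P_x + P_y·(y/x)) and y* = (y/x)·x*.
Numerically y/x = 0.306163, so x* = 180/(3.25 + 10.5·0.306163) = 27.8435.
At M' = 270: x* = 41.7652. Change: 41.7652 − 27.8435 = 13.9217.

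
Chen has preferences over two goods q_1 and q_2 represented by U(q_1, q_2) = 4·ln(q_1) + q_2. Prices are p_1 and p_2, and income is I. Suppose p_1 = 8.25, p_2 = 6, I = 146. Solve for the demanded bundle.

At the given prices: q_1* = 4·6/8.25 = 2.9091, and q_2* = 20.3333.

q_1* = 2.9091, q_2* = 20.3333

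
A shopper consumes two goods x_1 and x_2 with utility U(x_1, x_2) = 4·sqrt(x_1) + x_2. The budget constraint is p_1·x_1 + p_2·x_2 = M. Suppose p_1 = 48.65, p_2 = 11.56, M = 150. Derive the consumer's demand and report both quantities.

x_1* = 0.2258, x_2* = 12.0253

MU_x_1 = 2/√x_1, MU_x_2 = 1. Tangency: 2/√x_1 = p_1/p_2.
Solve: √x_1 = 2·p_2/p_1, so x_1*(p_1,p_2) = (2·p_2/p_1)², and x_2* = (M − p_1·x_1*)/p_2.
Plugging in: x_1* = (2·11.56/48.65)² = 0.2258, x_2* = 12.0253.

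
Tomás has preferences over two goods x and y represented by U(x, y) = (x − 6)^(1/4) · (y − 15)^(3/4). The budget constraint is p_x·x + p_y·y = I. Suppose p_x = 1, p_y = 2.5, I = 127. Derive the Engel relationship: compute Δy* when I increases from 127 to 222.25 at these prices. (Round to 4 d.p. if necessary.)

Discretionary income = 127 − 6·1 − 15·2.5 = 83.5; y* = 15 + 0.75·83.5/2.5 = 40.05.
At I' = 222.25: y* = 68.625. Change: 68.625 − 40.05 = 28.575.

Δy* = 28.575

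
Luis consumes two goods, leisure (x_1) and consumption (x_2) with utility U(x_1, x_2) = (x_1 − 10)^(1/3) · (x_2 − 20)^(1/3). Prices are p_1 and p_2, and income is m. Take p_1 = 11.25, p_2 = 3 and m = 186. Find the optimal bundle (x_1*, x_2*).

x_1* = 10.6, x_2* = 22.25

MRS = (x_2−20)/(x_1−10). Tangency with p_1/p_2 gives x_2−20 = (p_1/p_2)·(x_1−10).
Substituting into the budget: x_1* = 10 + 0.5·(m − 10·p_1 − 20·p_2)/p_1, and x_2* = 20 + 0.5·(…)/p_2.
Discretionary income = 186 − 10·11.25 − 20·3 = 13.5; x_1* = 10 + 0.5·13.5/11.25 = 10.6; x_2* = 20 + 0.5·13.5/3 = 22.25.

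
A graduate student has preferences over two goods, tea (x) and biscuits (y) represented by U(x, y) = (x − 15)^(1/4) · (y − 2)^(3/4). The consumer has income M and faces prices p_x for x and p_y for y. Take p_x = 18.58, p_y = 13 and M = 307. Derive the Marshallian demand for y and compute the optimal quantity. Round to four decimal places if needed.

y* = 2.1327

This is Cobb-Douglas in (x−15, y−2): tangency gives 0.25·p_y·(y−2) = 0.75·p_x·(x−15).
Substituting into the budget: x* = 15 + 0.25·(M − 15·p_x − 2·p_y)/p_x, and y* = 2 + 0.75·(…)/p_y.
Discretionary income = 307 − 15·18.58 − 2·13 = 2.3; y* = 2 + 0.75·2.3/13 = 2.1327.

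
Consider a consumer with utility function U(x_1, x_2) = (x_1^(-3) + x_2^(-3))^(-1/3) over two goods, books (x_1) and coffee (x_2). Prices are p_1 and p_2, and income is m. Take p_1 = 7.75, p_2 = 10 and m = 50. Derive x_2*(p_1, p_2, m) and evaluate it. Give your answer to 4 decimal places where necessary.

x_2* = 2.7382

MU_x_1 ∝ x_1^(-4), MU_x_2 ∝ x_2^(-4), so MRS = (x_2/x_1)^(4) = p_1/p_2.
Solve for the ratio: x_2/x_1 = [p_1/p_2]^(0.25).
With the ratio pinned down, the budget gives x_1* = m/(p_1 + p_2·(x_2/x_1)) and x_2* = (x_2/x_1)·x_1*.
Numerically x_2/x_1 = 0.938265, so x_1* = 50/(7.75 + 10·0.938265) = 2.9184 and x_2* = 0.938265·2.9184 = 2.7382.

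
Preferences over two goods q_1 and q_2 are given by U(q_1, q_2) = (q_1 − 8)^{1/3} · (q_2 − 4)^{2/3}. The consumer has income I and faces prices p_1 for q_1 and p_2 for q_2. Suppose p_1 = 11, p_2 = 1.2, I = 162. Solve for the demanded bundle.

q_1* = 10.097, q_2* = 42.4444

Let q_1' = q_1−8, q_2' = q_2−4. MRS = (1/2)·q_2'/q_1' = p_1/p_2.
After buying the subsistence bundle (8, 4), a share 1/3 of the remaining income goes to q_1: q_1* = 8 + 1/3·(I − 8p_1 − 4p_2)/p_1.
Discretionary income = 162 − 8·11 − 4·1.2 = 69.2; q_1* = 8 + 1/3·69.2/11 = 10.097; q_2* = 4 + 2/3·69.2/1.2 = 42.4444.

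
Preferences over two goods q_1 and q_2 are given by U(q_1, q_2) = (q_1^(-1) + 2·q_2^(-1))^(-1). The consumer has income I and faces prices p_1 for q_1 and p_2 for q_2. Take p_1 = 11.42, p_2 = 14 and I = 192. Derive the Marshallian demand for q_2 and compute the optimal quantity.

q_2* = 8.3693

Numerically q_2/q_1 = 1.277274, so q_1* = 192/(11.42 + 14·1.277274) = 6.5525 and q_2* = 1.277274·6.5525 = 8.3693.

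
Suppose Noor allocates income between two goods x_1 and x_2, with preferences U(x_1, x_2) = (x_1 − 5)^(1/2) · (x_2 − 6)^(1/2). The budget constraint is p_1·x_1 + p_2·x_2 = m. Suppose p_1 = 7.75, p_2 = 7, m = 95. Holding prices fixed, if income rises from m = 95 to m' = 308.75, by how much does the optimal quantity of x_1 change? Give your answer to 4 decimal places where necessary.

Δx_1* = 13.7903

MRS = (x_2−6)/(x_1−5). Tangency with p_1/p_2 gives x_2−6 = (p_1/p_2)·(x_1−5).
Substituting into the budget: x_1* = 5 + 0.5·(m − 5·p_1 − 6·p_2)/p_1, and x_2* = 6 + 0.5·(…)/p_2.
Discretionary income = 95 − 5·7.75 − 6·7 = 14.25; x_1* = 5 + 0.5·14.25/7.75 = 5.9194.
At m' = 308.75: x_1* = 19.7097. Change: 19.7097 − 5.9194 = 13.7903.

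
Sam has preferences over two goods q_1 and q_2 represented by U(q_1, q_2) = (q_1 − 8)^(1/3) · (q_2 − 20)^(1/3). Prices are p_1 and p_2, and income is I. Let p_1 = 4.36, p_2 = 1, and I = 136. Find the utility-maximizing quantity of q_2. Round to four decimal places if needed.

This is Cobb-Douglas in (q_1−8, q_2−20): tangency gives 1/3·p_2·(q_2−20) = 1/3·p_1·(q_1−8).
After buying the subsistence bundle (8, 20), a share 0.5 of the remaining income goes to q_1: q_1* = 8 + 0.5·(I − 8p_1 − 20p_2)/p_1.
Discretionary income = 136 − 8·4.36 − 20·1 = 81.12; q_2* = 20 + 0.5·81.12/1 = 60.56.

q_2* = 60.56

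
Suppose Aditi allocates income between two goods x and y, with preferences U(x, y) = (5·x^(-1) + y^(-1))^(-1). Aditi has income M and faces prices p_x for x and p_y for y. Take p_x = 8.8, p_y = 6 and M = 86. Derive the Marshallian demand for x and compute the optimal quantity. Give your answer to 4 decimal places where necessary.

MU_x ∝ 5·x^(-2), MU_y ∝ y^(-2), so MRS = 5·(y/x)^(2) = p_x/p_y.
Hence y/x = ((1/5)·p_x/p_y)^(1/(2)), i.e. raised to the 0.5 power.
With the ratio pinned down, the budget gives x* = M/(p_x + p_y·(y/x)) and y* = (y/x)·x*.
Numerically y/x = 0.541603, so x* = 86/(8.8 + 6·0.541603) = 7.1372.

x* = 7.1372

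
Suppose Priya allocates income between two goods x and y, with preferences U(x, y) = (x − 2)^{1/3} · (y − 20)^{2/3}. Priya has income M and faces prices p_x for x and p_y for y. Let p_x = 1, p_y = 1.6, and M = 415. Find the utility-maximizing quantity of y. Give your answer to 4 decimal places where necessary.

y* = 178.75

After buying the subsistence bundle (2, 20), a share 1/3 of the remaining income goes to x: x* = 2 + 1/3·(M − 2p_x − 20p_y)/p_x.
Discretionary income = 415 − 2·1 − 20·1.6 = 381; y* = 20 + 2/3·381/1.6 = 178.75.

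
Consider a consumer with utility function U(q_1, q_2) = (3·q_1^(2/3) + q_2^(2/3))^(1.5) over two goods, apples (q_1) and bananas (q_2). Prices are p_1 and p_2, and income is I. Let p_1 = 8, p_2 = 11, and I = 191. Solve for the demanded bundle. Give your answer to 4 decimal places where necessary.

q_1* = 23.4163, q_2* = 0.3336

From the CES first-order condition, 3·(q_2/q_1)^(1/3) = p_1/p_2.
Hence q_2/q_1 = ((1/3)·p_1/p_2)^(1/(1/3)), i.e. raised to the 3 power.
With the ratio pinned down, the budget gives q_1* = I/(p_1 + p_2·(q_2/q_1)) and q_2* = (q_2/q_1)·q_1*.
Numerically q_2/q_1 = 0.014247, so q_1* = 191/(8 + 11·0.014247) = 23.4163 and q_2* = 0.014247·23.4163 = 0.3336.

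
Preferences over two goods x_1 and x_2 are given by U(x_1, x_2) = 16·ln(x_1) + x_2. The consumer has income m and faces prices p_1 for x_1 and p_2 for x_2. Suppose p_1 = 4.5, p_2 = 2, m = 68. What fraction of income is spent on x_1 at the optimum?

share on x_1 = 0.4706

MU_x_1 = 16/x_1, MU_x_2 = 1. Tangency: 16/x_1 = p_1/p_2.
So x_1*(p_1,p_2) = 16·p_2/p_1, independent of income; and x_2* = (m − 16·p_2)/p_2.
At the given prices: x_1* = 16·2/4.5 = 7.1111, and x_2* = 18.
Expenditure on x_1: 4.5·7.1111 = 32; share = 0.4706.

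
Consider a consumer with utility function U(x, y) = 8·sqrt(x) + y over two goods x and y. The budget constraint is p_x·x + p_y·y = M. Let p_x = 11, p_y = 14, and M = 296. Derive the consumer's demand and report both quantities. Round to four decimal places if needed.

MU_x = 4/√x, MU_y = 1. Tangency: 4/√x = p_x/p_y.
Thus x* = (4·p_y/p_x)² — independent of M — with the rest of income spent on y.
Plugging in: x* = (4·14/11)² = 25.9174, y* = 0.7792.

x* = 25.9174, y* = 0.7792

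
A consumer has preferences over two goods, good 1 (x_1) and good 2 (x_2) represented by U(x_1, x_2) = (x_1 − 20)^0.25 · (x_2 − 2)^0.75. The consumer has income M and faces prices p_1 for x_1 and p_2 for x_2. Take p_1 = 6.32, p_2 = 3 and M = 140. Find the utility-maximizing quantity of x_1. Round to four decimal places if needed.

x_1* = 20.3006

This is Cobb-Douglas in (x_1−20, x_2−2): tangency gives 0.25·p_2·(x_2−2) = 0.75·p_1·(x_1−20).
After buying the subsistence bundle (20, 2), a share 0.25 of the remaining income goes to x_1: x_1* = 20 + 0.25·(M − 20p_1 − 2p_2)/p_1.
Discretionary income = 140 − 20·6.32 − 2·3 = 7.6; x_1* = 20 + 0.25·7.6/6.32 = 20.3006.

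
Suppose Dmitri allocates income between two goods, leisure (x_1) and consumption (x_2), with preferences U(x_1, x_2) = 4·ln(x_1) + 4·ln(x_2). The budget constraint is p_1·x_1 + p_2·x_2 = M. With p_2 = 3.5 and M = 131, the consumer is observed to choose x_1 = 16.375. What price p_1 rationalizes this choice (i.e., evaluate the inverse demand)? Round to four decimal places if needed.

The MRS is x_2/x_1. Set MRS = p_1/p_2.
Rearranging, p_2·x_2 = p_1·x_1. Substituting into the budget gives p_1·x_1·(1 + 1) = M.
Demand: x_1*(p_1,p_2,M) = 0.5·M/p_1 and x_2* = 0.5·M/p_2.
Set x_1* = 16.375 in the demand function and solve for p_1: p_1 = 4.

p_1 = 4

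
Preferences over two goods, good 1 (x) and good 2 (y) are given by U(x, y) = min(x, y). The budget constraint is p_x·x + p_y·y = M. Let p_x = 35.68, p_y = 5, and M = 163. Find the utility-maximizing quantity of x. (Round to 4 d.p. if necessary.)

Leontief preferences: the optimum is at the kink where x/1 = y/1, i.e. y = x.
Budget: p_x·x + p_y·x = M, so (p_x + p_y)·x = M.
Demand: x*(p_x,p_y,M) = M/(p_x + p_y), y* = M/(p_x + p_y).
Here 35.68 + 5 = 40.68, giving x* = 4.0069.

x* = 4.0069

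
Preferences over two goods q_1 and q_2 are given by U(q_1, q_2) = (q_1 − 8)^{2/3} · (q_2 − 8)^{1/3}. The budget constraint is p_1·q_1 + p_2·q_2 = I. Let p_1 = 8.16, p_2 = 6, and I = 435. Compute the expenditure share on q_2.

Discretionary income = 435 − 8·8.16 − 8·6 = 321.72; q_1* = 8 + 2/3·321.72/8.16 = 34.2843; q_2* = 8 + 1/3·321.72/6 = 25.8733.
Expenditure on q_2: 6·25.8733 = 155.24; share = 0.3569.

share on q_2 = 0.3569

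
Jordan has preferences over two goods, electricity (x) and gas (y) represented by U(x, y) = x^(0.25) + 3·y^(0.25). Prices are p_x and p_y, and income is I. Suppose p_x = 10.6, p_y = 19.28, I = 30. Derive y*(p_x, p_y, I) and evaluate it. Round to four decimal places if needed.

From the CES first-order condition, (1/3)·(y/x)^(0.75) = p_x/p_y.
Hence y/x = (3·p_x/p_y)^(1/(0.75)), i.e. raised to the 4/3 power.
Substitute y = (y/x)·x into the budget: x* = I/(p_x + p_y·(y/x)).
Numerically y/x = 1.948768, so x* = 30/(10.6 + 19.28·1.948768) = 0.6228 and y* = 1.948768·0.6228 = 1.2136.

y* = 1.2136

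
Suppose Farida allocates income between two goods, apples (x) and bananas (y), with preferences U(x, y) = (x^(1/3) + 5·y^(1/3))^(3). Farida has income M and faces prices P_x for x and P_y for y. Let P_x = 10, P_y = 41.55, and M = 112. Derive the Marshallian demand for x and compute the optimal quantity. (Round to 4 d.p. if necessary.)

x* = 1.7271

MRS = MU_x/MU_y = (1/5)·(y/x)^(2/3). Set equal to P_x/P_y.
Solve for the ratio: y/x = [5·P_x/P_y]^(1.5).
Substitute y = (y/x)·x into the budget: x* = M/(P_x + P_y·(y/x)).
Numerically y/x = 1.320075, so x* = 112/(10 + 41.55·1.320075) = 1.7271.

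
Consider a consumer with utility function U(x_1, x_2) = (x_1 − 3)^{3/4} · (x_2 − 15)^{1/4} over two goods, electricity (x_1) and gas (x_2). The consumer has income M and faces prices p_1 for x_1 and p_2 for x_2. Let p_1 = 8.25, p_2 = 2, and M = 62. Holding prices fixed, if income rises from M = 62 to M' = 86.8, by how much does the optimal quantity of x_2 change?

Let x_1' = x_1−3, x_2' = x_2−15. MRS = 3·x_2'/x_1' = p_1/p_2.
Substituting into the budget: x_1* = 3 + 0.75·(M − 3·p_1 − 15·p_2)/p_1, and x_2* = 15 + 0.25·(…)/p_2.
Discretionary income = 62 − 3·8.25 − 15·2 = 7.25; x_2* = 15 + 0.25·7.25/2 = 15.9062.
At M' = 86.8: x_2* = 19.0063. Change: 19.0063 − 15.9062 = 3.1.

Δx_2* = 3.1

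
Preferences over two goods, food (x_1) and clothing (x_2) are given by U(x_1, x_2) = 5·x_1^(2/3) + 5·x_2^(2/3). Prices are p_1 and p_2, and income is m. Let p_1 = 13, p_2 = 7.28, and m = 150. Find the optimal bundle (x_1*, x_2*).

From the CES first-order condition, (x_2/x_1)^(1/3) = p_1/p_2.
Hence x_2/x_1 = (p_1/p_2)^(1/(1/3)), i.e. raised to the 3 power.
Substitute x_2 = (x_2/x_1)·x_1 into the budget: x_1* = m/(p_1 + p_2·(x_2/x_1)).
Numerically x_2/x_1 = 5.694242, so x_1* = 150/(13 + 7.28·5.694242) = 2.7546 and x_2* = 5.694242·2.7546 = 15.6854.

x_1* = 2.7546, x_2* = 15.6854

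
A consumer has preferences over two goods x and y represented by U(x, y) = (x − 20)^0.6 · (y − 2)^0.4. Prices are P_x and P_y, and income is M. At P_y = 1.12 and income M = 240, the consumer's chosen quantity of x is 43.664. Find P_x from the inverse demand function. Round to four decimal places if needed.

P_x = 4

This is Cobb-Douglas in (x−20, y−2): tangency gives 0.6·P_y·(y−2) = 0.4·P_x·(x−20).
Substituting into the budget: x* = 20 + 0.6·(M − 20·P_x − 2·P_y)/P_x, and y* = 2 + 0.4·(…)/P_y.
Set x* = 43.664 in the demand function and solve for P_x: P_x = 4.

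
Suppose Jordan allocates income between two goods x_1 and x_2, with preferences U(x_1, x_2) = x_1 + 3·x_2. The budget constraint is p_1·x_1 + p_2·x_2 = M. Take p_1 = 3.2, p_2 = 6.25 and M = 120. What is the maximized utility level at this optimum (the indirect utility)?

Linear utility — the consumer picks whichever good has higher MU/price: 1/3.2 = 0.3125 vs 3/6.25 = 0.48.
x_2 gives more utility per dollar, so spend all income on x_2: x_2* = M/p_2, x_1* = 0.
Numerically: x_1* = 0, x_2* = 19.2.
Utility at the optimum: U(0, 19.2) = 57.6.

V = 57.6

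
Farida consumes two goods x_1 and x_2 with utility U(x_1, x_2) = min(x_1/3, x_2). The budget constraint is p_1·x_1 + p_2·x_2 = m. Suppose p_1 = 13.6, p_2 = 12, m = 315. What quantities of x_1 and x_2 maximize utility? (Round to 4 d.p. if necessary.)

x_1* = 17.8977, x_2* = 5.9659

Leontief preferences: the optimum is at the kink where x_1/3 = x_2/1, i.e. x_2 = (1/3)·x_1.
Budget: p_1·x_1 + p_2·(1/3)·x_1 = m, so (3·p_1 + p_2)·x_1 = 3·m.
Demand: x_1*(p_1,p_2,m) = 3·m/(3·p_1 + p_2), x_2* = m/(3·p_1 + p_2).
Here 3·13.6 + 12 = 52.8, giving x_1* = 17.8977 and x_2* = 5.9659.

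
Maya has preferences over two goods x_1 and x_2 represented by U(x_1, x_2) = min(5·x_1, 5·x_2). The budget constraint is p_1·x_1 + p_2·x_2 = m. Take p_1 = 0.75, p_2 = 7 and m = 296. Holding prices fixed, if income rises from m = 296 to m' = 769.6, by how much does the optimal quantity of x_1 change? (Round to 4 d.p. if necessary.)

Leontief preferences: the optimum is at the kink where x_1/5 = x_2/5, i.e. x_2 = x_1.
Budget: p_1·x_1 + p_2·x_1 = m, so (5·p_1 + 5·p_2)·x_1 = 5·m.
Demand: x_1*(p_1,p_2,m) = 5·m/(5·p_1 + 5·p_2), x_2* = 5·m/(5·p_1 + 5·p_2).
Here 5·0.75 + 5·7 = 38.75, giving x_1* = 38.1935.
At m' = 769.6: x_1* = 99.3032. Change: 99.3032 − 38.1935 = 61.1097.

Δx_1* = 61.1097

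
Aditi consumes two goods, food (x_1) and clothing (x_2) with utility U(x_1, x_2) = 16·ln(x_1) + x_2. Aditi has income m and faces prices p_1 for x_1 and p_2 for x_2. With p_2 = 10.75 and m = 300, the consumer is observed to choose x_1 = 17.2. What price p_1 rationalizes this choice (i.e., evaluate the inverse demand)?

p_1 = 10

Set MRS = p_1/p_2: (16/x_1)/1 = p_1/p_2.
So x_1*(p_1,p_2) = 16·p_2/p_1, independent of income; and x_2* = (m − 16·p_2)/p_2.
Set x_1* = 17.2 in the demand function and solve for p_1: p_1 = 10.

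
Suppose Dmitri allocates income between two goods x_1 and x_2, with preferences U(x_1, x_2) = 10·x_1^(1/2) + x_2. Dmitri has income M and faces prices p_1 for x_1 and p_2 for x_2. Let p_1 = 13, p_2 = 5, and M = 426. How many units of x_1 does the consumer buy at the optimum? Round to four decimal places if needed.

Set MRS = p_1/p_2: 5·x_1^(−1/2) = p_1/p_2.
Solve: √x_1 = 5·p_2/p_1, so x_1*(p_1,p_2) = (5·p_2/p_1)², and x_2* = (M − p_1·x_1*)/p_2.
Plugging in: x_1* = (5·5/13)² = 3.6982.

x_1* = 3.6982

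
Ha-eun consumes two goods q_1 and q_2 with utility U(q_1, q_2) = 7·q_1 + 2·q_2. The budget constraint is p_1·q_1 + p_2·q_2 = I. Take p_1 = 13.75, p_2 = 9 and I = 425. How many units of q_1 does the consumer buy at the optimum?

Perfect substitutes: compare marginal utility per dollar. 7/p_1 vs 2/p_2 → 0.5091 vs 0.2222.
q_1 gives more utility per dollar, so spend all income on q_1: q_1* = I/p_1, q_2* = 0.
Numerically: q_1* = 30.9091, q_2* = 0.

q_1* = 30.9091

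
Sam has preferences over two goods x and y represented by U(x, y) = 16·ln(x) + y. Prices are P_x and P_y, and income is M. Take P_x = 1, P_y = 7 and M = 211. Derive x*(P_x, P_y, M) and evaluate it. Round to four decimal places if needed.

MU_x = 16/x, MU_y = 1. Tangency: 16/x = P_x/P_y.
So x*(P_x,P_y) = 16·P_y/P_x, independent of income; and y* = (M − 16·P_y)/P_y.
At the given prices: x* = 16·7/1 = 112.

x* = 112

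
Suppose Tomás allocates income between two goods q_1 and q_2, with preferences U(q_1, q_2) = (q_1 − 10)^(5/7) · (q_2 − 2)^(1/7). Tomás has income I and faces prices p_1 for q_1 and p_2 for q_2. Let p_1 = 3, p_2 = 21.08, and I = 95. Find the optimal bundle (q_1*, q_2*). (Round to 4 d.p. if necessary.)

Substituting into the budget: q_1* = 10 + 5/6·(I − 10·p_1 − 2·p_2)/p_1, and q_2* = 2 + 1/6·(…)/p_2.
Discretionary income = 95 − 10·3 − 2·21.08 = 22.84; q_1* = 10 + 5/6·22.84/3 = 16.3444; q_2* = 2 + 1/6·22.84/21.08 = 2.1806.

q_1* = 16.3444, q_2* = 2.1806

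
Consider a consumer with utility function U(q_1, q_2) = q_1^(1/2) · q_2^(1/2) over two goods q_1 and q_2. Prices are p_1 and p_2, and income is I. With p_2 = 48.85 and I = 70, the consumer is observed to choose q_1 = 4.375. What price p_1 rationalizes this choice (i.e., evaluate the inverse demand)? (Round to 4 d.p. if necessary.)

p_1 = 8

Tangency: MRS = q_2/q_1 = p_1/p_2.
So 0.5·p_2·q_2 = 0.5·p_1·q_1; combined with the budget, a share 0.5 of income goes to q_1.
Demand: q_1*(p_1,p_2,I) = 0.5·I/p_1 and q_2* = 0.5·I/p_2.
Set q_1* = 4.375 in the demand function and solve for p_1: p_1 = 8.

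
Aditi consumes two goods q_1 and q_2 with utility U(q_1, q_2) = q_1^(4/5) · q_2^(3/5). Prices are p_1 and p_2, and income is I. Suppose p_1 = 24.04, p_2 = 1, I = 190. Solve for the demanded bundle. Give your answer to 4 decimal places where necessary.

q_1* = 4.5163, q_2* = 81.4286

The MRS is (4/3)·q_2/q_1. Set MRS = p_1/p_2.
So 0.8·p_2·q_2 = 0.6·p_1·q_1; combined with the budget, a share 4/7 of income goes to q_1.
Demand: q_1*(p_1,p_2,I) = 4/7·I/p_1 and q_2* = 3/7·I/p_2.
At p_1=24.04, p_2=1, I=190: q_1* = 4/7·190/24.04 = 4.5163, q_2* = 81.4286.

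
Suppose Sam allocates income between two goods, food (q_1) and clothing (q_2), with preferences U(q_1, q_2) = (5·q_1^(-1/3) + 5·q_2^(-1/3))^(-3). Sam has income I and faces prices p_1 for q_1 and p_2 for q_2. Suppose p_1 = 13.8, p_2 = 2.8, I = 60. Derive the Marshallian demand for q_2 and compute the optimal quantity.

q_2* = 8.6059

With the ratio pinned down, the budget gives q_1* = I/(p_1 + p_2·(q_2/q_1)) and q_2* = (q_2/q_1)·q_1*.
Numerically q_2/q_1 = 3.307812, so q_1* = 60/(13.8 + 2.8·3.307812) = 2.6017 and q_2* = 3.307812·2.6017 = 8.6059.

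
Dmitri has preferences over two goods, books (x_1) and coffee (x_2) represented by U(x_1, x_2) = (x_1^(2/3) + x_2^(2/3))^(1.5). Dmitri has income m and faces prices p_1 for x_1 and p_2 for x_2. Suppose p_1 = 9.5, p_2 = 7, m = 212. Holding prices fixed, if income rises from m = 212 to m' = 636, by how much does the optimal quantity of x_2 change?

Δx_2* = 39.2572

From the CES first-order condition, (x_2/x_1)^(1/3) = p_1/p_2.
Solve for the ratio: x_2/x_1 = [p_1/p_2]^(3).
Substitute x_2 = (x_2/x_1)·x_1 into the budget: x_1* = m/(p_1 + p_2·(x_2/x_1)).
Numerically x_2/x_1 = 2.499636, so x_1* = 212/(9.5 + 7·2.499636) = 7.8526 and x_2* = 2.499636·7.8526 = 19.6286.
At m' = 636: x_2* = 58.8859. Change: 58.8859 − 19.6286 = 39.2572.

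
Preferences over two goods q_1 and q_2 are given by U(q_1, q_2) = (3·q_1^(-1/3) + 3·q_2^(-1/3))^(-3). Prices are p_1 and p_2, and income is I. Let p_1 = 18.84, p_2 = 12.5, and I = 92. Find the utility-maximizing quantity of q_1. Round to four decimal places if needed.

MU_q_1 ∝ 3·q_1^(-4/3), MU_q_2 ∝ 3·q_2^(-4/3), so MRS = (q_2/q_1)^(4/3) = p_1/p_2.
Hence q_2/q_1 = (p_1/p_2)^(1/(4/3)), i.e. raised to the 0.75 power.
With the ratio pinned down, the budget gives q_1* = I/(p_1 + p_2·(q_2/q_1)) and q_2* = (q_2/q_1)·q_1*.
Numerically q_2/q_1 = 1.36028, so q_1* = 92/(18.84 + 12.5·1.36028) = 2.5667.

q_1* = 2.5667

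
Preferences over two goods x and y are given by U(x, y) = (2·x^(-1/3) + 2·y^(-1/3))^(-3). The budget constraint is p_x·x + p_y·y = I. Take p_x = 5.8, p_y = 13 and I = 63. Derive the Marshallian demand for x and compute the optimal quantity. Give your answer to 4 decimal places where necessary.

Substitute y = (y/x)·x into the budget: x* = I/(p_x + p_y·(y/x)).
Numerically y/x = 0.5459, so x* = 63/(5.8 + 13·0.5459) = 4.885.

x* = 4.885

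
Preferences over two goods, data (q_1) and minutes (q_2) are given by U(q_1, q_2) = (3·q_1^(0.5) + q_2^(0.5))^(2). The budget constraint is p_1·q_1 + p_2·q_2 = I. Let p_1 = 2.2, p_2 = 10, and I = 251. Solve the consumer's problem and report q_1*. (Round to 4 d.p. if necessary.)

q_1* = 111.3686

Numerically q_2/q_1 = 0.005378, so q_1* = 251/(2.2 + 10·0.005378) = 111.3686.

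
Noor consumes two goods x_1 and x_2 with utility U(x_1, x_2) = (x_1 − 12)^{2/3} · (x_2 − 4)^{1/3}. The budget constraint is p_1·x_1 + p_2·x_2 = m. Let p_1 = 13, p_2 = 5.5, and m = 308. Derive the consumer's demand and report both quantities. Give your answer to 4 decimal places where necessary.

x_1* = 18.6667, x_2* = 11.8788

This is Cobb-Douglas in (x_1−12, x_2−4): tangency gives 2/3·p_2·(x_2−4) = 1/3·p_1·(x_1−12).
After buying the subsistence bundle (12, 4), a share 2/3 of the remaining income goes to x_1: x_1* = 12 + 2/3·(m − 12p_1 − 4p_2)/p_1.
Discretionary income = 308 − 12·13 − 4·5.5 = 130; x_1* = 12 + 2/3·130/13 = 18.6667; x_2* = 4 + 1/3·130/5.5 = 11.8788.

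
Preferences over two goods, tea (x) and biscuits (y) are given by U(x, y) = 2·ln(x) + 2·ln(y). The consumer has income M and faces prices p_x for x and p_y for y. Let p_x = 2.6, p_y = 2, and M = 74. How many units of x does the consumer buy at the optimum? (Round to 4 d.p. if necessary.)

MU_x/MU_y = (2·y)/(2·x); tangency sets this equal to p_x/p_y.
Rearranging, p_y·y = p_x·x. Substituting into the budget gives p_x·x·(1 + 1) = M.
Demand: x*(p_x,p_y,M) = 0.5·M/p_x and y* = 0.5·M/p_y.
At p_x=2.6, p_y=2, M=74: x* = 0.5·74/2.6 = 14.2308.

x* = 14.2308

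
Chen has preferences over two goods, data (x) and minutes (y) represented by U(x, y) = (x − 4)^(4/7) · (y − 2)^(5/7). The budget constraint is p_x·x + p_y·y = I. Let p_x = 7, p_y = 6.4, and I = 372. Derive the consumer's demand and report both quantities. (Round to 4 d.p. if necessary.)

This is Cobb-Douglas in (x−4, y−2): tangency gives 4/7·p_y·(y−2) = 5/7·p_x·(x−4).
Substituting into the budget: x* = 4 + 4/9·(I − 4·p_x − 2·p_y)/p_x, and y* = 2 + 5/9·(…)/p_y.
Discretionary income = 372 − 4·7 − 2·6.4 = 331.2; x* = 4 + 4/9·331.2/7 = 25.0286; y* = 2 + 5/9·331.2/6.4 = 30.75.

x* = 25.0286, y* = 30.75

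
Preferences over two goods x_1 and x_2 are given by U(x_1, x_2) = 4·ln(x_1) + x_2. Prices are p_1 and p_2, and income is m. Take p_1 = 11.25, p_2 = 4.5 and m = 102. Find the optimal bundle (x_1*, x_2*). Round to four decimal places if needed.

x_1* = 1.6, x_2* = 18.6667

Set MRS = p_1/p_2: (4/x_1)/1 = p_1/p_2.
So x_1*(p_1,p_2) = 4·p_2/p_1, independent of income; and x_2* = (m − 4·p_2)/p_2.
At the given prices: x_1* = 4·4.5/11.25 = 1.6, and x_2* = 18.6667.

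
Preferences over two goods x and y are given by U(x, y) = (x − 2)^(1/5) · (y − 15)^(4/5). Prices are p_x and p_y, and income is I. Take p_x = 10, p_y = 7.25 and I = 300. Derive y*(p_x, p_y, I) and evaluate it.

y* = 33.8966

This is Cobb-Douglas in (x−2, y−15): tangency gives 0.2·p_y·(y−15) = 0.8·p_x·(x−2).
After buying the subsistence bundle (2, 15), a share 0.2 of the remaining income goes to x: x* = 2 + 0.2·(I − 2p_x − 15p_y)/p_x.
Discretionary income = 300 − 2·10 − 15·7.25 = 171.25; y* = 15 + 0.8·171.25/7.25 = 33.8966.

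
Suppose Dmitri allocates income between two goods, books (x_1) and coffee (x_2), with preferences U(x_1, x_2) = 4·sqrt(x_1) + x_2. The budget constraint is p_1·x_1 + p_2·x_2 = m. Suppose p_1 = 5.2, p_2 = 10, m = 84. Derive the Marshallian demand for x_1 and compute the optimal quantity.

MU_x_1 = 2/√x_1, MU_x_2 = 1. Tangency: 2/√x_1 = p_1/p_2.
Solve: √x_1 = 2·p_2/p_1, so x_1*(p_1,p_2) = (2·p_2/p_1)², and x_2* = (m − p_1·x_1*)/p_2.
Plugging in: x_1* = (2·10/5.2)² = 14.7929.

x_1* = 14.7929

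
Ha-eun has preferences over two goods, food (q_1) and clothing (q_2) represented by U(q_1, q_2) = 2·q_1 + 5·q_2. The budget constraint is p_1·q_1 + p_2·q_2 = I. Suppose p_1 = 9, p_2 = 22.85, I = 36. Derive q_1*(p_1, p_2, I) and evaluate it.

q_1* = 4

Perfect substitutes: compare marginal utility per dollar. 2/p_1 vs 5/p_2 → 0.2222 vs 0.2188.
q_1 gives more utility per dollar, so spend all income on q_1: q_1* = I/p_1, q_2* = 0.
Numerically: q_1* = 4, q_2* = 0.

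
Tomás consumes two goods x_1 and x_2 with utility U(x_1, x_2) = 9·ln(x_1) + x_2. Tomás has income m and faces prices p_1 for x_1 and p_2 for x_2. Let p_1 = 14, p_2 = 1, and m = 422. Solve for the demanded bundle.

MU_x_1 = 9/x_1, MU_x_2 = 1. Tangency: 9/x_1 = p_1/p_2.
So x_1*(p_1,p_2) = 9·p_2/p_1, independent of income; and x_2* = (m − 9·p_2)/p_2.
At the given prices: x_1* = 9·1/14 = 0.6429, and x_2* = 413.

x_1* = 0.6429, x_2* = 413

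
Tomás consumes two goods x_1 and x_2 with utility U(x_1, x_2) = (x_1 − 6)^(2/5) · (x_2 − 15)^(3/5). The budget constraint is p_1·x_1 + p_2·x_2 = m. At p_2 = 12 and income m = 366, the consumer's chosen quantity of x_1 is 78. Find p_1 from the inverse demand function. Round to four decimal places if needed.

MRS = (2/3)·(x_2−15)/(x_1−6). Tangency with p_1/p_2 gives x_2−15 = (3/2)·(p_1/p_2)·(x_1−6).
After buying the subsistence bundle (6, 15), a share 0.4 of the remaining income goes to x_1: x_1* = 6 + 0.4·(m − 6p_1 − 15p_2)/p_1.
Set x_1* = 78 in the demand function and solve for p_1: p_1 = 1.

p_1 = 1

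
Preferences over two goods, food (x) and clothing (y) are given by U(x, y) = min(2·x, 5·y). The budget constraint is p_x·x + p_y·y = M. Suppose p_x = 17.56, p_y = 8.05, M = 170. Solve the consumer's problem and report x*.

x* = 8.1809

With perfect complements, no substitution: consume in ratio x:y = 5:2.
Budget: p_x·x + p_y·(2/5)·x = M, so (5·p_x + 2·p_y)·x = 5·M.
Demand: x*(p_x,p_y,M) = 5·M/(5·p_x + 2·p_y), y* = 2·M/(5·p_x + 2·p_y).
Here 5·17.56 + 2·8.05 = 103.9, giving x* = 8.1809.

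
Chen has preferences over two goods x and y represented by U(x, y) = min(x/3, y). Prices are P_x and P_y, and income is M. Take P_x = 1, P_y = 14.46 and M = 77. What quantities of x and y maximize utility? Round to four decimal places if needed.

Leontief preferences: the optimum is at the kink where x/3 = y/1, i.e. y = (1/3)·x.
Budget: P_x·x + P_y·(1/3)·x = M, so (3·P_x + P_y)·x = 3·M.
Demand: x*(P_x,P_y,M) = 3·M/(3·P_x + P_y), y* = M/(3·P_x + P_y).
Here 3·1 + 14.46 = 17.46, giving x* = 13.2302 and y* = 4.4101.

x* = 13.2302, y* = 4.4101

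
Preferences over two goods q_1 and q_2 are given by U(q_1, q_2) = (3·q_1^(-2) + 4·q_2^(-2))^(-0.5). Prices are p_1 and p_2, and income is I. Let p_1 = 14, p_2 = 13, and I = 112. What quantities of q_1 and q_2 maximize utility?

MRS = MU_q_1/MU_q_2 = (3/4)·(q_2/q_1)^(3). Set equal to p_1/p_2.
Hence q_2/q_1 = ((4/3)·p_1/p_2)^(1/(3)), i.e. raised to the 1/3 power.
With the ratio pinned down, the budget gives q_1* = I/(p_1 + p_2·(q_2/q_1)) and q_2* = (q_2/q_1)·q_1*.
Numerically q_2/q_1 = 1.12817, so q_1* = 112/(14 + 13·1.12817) = 3.907 and q_2* = 1.12817·3.907 = 4.4078.

q_1* = 3.907, q_2* = 4.4078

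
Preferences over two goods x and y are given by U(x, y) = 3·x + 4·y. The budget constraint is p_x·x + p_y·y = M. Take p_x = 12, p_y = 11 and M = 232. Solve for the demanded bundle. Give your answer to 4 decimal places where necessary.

Perfect substitutes: compare marginal utility per dollar. 3/p_x vs 4/p_y → 0.25 vs 0.3636.
y gives more utility per dollar, so spend all income on y: y* = M/p_y, x* = 0.
Numerically: x* = 0, y* = 21.0909.

x* = 0, y* = 21.0909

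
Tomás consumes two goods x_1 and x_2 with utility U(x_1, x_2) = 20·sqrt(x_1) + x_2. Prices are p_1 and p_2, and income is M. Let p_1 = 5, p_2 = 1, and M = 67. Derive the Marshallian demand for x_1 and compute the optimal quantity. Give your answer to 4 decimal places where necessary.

x_1* = 4

Plugging in: x_1* = (10·1/5)² = 4.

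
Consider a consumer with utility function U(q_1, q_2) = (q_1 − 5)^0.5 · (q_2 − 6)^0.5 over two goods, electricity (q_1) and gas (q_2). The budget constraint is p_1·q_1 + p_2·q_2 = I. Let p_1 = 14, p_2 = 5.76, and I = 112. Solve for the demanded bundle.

q_1* = 5.2657, q_2* = 6.6458

This is Cobb-Douglas in (q_1−5, q_2−6): tangency gives 0.5·p_2·(q_2−6) = 0.5·p_1·(q_1−5).
After buying the subsistence bundle (5, 6), a share 0.5 of the remaining income goes to q_1: q_1* = 5 + 0.5·(I − 5p_1 − 6p_2)/p_1.
Discretionary income = 112 − 5·14 − 6·5.76 = 7.44; q_1* = 5 + 0.5·7.44/14 = 5.2657; q_2* = 6 + 0.5·7.44/5.76 = 6.6458.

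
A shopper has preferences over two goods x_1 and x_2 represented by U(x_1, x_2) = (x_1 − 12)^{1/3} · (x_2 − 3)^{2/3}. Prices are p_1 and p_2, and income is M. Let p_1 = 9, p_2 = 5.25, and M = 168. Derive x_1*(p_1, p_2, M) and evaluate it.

This is Cobb-Douglas in (x_1−12, x_2−3): tangency gives 1/3·p_2·(x_2−3) = 2/3·p_1·(x_1−12).
After buying the subsistence bundle (12, 3), a share 1/3 of the remaining income goes to x_1: x_1* = 12 + 1/3·(M − 12p_1 − 3p_2)/p_1.
Discretionary income = 168 − 12·9 − 3·5.25 = 44.25; x_1* = 12 + 1/3·44.25/9 = 13.6389.

x_1* = 13.6389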